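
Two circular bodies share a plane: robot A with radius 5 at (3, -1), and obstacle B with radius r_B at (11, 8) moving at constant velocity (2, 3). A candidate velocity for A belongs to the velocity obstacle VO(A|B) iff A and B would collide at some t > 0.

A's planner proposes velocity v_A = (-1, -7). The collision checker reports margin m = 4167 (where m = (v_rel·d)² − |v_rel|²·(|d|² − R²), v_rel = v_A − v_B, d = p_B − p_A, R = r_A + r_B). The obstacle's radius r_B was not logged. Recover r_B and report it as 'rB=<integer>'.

m = 4167
d = (8, 9);  v_rel = (-3, -10),  |v_rel|² = 109
v_rel×d = (-3)·(9) − (-10)·(8) = 53
since m = R²·109 − 53²:  R² = (2809 + 4167) / 109 = 64
R = √64 = 8  ⇒  r_B = 8 − 5 = 3

rB=3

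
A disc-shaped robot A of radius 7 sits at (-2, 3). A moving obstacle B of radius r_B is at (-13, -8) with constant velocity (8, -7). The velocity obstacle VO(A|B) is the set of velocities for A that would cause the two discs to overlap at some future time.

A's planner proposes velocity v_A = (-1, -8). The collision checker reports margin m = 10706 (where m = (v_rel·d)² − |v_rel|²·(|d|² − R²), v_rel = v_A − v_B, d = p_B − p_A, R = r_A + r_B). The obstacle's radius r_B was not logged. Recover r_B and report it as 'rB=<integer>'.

m = 10706
d = (-11, -11);  v_rel = (-9, -1),  |v_rel|² = 82
v_rel×d = (-9)·(-11) − (-1)·(-11) = 88
since m = R²·82 − 88²:  R² = (7744 + 10706) / 82 = 225
R = √225 = 15  ⇒  r_B = 15 − 7 = 8

rB=8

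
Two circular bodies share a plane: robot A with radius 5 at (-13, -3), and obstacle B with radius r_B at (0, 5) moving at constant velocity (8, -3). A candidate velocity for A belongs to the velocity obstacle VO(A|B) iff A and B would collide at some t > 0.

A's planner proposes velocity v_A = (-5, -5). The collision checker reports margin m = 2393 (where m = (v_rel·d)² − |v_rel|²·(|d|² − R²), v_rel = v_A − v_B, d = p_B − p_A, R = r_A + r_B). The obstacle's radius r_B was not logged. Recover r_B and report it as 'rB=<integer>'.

m = 2393
d = (13, 8);  v_rel = (-13, -2),  |v_rel|² = 173
v_rel×d = (-13)·(8) − (-2)·(13) = -78
since m = R²·173 − (-78)²:  R² = (6084 + 2393) / 173 = 49
R = √49 = 7  ⇒  r_B = 7 − 5 = 2

rB=2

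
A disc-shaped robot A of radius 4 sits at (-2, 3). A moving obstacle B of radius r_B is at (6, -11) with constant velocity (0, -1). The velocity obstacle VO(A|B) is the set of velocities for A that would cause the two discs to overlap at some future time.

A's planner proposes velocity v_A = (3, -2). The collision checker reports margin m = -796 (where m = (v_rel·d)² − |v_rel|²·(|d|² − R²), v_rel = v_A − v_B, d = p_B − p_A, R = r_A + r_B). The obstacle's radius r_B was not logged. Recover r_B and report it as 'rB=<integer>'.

m = -796
d = (8, -14);  v_rel = (3, -1),  |v_rel|² = 10
v_rel×d = (3)·(-14) − (-1)·(8) = -34
since m = R²·10 − (-34)²:  R² = (1156 + -796) / 10 = 36
R = √36 = 6  ⇒  r_B = 6 − 4 = 2

rB=2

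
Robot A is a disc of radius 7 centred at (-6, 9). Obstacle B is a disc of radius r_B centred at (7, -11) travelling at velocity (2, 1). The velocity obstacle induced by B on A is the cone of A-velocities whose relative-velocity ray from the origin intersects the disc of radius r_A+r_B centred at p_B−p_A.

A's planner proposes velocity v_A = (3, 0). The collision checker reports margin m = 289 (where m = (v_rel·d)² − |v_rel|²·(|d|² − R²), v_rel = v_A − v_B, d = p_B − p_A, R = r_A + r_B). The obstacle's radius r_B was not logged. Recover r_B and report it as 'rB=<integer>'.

m = 289
d = (13, -20);  v_rel = (1, -1),  |v_rel|² = 2
v_rel×d = (1)·(-20) − (-1)·(13) = -7
since m = R²·2 − (-7)²:  R² = (49 + 289) / 2 = 169
R = √169 = 13  ⇒  r_B = 13 − 7 = 6

rB=6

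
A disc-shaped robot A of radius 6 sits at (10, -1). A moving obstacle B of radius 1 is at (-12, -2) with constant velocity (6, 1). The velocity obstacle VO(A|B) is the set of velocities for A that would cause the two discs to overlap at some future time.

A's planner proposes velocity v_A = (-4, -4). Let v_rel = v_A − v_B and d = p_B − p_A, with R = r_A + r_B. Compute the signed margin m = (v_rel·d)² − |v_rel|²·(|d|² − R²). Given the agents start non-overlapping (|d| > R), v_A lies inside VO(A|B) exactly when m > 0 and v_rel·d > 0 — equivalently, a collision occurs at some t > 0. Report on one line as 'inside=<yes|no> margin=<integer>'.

d = (-22, -1),  |d|² = 485;  R = 6+1 = 7,  c = 485−7² = 436
v_rel = (-10, -5),  |v_rel|² = 125;  v_rel·d = (-10)·(-22) + (-5)·(-1) = 225
125·t² − 450·t + 436 = 0  ⇒  m = 225² − 125·436 = -3875
m = -3875 < 0,  v_rel·d = 225 > 0  ⇒  outside

inside=no margin=-3875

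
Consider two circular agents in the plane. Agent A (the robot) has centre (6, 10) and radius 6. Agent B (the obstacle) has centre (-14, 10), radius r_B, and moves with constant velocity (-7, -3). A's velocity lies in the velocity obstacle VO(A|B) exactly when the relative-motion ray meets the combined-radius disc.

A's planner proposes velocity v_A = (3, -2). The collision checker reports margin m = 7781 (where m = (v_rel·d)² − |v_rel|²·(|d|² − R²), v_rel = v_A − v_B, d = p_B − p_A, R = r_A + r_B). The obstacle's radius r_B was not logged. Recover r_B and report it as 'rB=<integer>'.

m = 7781
d = (-20, 0);  v_rel = (10, 1),  |v_rel|² = 101
v_rel×d = (10)·(0) − (1)·(-20) = 20
since m = R²·101 − 20²:  R² = (400 + 7781) / 101 = 81
R = √81 = 9  ⇒  r_B = 9 − 6 = 3

rB=3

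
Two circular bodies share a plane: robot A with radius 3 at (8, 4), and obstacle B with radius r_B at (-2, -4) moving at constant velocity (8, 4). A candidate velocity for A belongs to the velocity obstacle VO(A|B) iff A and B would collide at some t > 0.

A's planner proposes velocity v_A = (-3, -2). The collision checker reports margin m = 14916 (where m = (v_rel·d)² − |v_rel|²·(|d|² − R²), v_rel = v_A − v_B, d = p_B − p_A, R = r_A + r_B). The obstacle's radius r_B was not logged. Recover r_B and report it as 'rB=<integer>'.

m = 14916
d = (-10, -8);  v_rel = (-11, -6),  |v_rel|² = 157
v_rel×d = (-11)·(-8) − (-6)·(-10) = 28
since m = R²·157 − 28²:  R² = (784 + 14916) / 157 = 100
R = √100 = 10  ⇒  r_B = 10 − 3 = 7

rB=7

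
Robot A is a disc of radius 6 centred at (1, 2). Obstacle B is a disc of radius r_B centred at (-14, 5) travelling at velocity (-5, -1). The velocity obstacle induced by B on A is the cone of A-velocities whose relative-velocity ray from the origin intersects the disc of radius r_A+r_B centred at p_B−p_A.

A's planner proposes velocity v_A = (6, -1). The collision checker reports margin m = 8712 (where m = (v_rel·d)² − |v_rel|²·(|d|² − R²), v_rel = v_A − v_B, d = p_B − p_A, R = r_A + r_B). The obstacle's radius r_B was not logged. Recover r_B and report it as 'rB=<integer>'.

m = 8712
d = (-15, 3);  v_rel = (11, 0),  |v_rel|² = 121
v_rel×d = (11)·(3) − (0)·(-15) = 33
since m = R²·121 − 33²:  R² = (1089 + 8712) / 121 = 81
R = √81 = 9  ⇒  r_B = 9 − 6 = 3

rB=3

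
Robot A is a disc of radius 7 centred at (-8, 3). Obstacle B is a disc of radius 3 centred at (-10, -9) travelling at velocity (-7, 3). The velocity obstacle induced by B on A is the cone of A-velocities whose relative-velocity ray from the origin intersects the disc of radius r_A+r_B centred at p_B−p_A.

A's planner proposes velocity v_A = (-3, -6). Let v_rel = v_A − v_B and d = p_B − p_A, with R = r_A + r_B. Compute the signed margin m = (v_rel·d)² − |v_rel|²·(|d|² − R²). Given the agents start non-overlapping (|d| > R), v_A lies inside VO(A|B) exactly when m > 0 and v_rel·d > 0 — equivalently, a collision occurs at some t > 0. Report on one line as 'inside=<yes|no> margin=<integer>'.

d = (-2, -12),  |d|² = 148;  R = 7+3 = 10,  c = 148−10² = 48
v_rel = (4, -9),  |v_rel|² = 97;  v_rel·d = (4)·(-2) + (-9)·(-12) = 100
97·t² − 200·t + 48 = 0  ⇒  m = 100² − 97·48 = 5344
m = 5344 > 0,  v_rel·d = 100 > 0  ⇒  inside

inside=yes margin=5344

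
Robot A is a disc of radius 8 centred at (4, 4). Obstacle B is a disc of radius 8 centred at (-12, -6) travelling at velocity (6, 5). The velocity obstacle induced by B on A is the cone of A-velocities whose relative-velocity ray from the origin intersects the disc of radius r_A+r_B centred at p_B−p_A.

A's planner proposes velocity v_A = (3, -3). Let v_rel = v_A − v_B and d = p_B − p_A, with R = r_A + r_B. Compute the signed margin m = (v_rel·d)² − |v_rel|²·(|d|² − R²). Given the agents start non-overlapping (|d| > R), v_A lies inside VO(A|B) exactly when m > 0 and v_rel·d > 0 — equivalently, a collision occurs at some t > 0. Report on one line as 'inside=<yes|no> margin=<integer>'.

d = (-16, -10),  |d|² = 356;  R = 8+8 = 16,  c = 356−16² = 100
v_rel = (-3, -8),  |v_rel|² = 73;  v_rel·d = (-3)·(-16) + (-8)·(-10) = 128
73·t² − 256·t + 100 = 0  ⇒  m = 128² − 73·100 = 9084
m = 9084 > 0,  v_rel·d = 128 > 0  ⇒  inside

inside=yes margin=9084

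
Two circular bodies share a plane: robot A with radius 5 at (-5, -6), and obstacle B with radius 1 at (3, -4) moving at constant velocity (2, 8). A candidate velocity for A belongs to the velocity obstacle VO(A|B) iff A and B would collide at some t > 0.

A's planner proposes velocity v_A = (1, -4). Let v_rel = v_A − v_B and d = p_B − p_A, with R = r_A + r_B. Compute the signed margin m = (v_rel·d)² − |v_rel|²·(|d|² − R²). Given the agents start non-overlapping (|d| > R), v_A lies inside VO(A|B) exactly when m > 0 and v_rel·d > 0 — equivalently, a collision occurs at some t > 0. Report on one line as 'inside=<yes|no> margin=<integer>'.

d = (8, 2),  |d|² = 68;  R = 5+1 = 6,  c = 68−6² = 32
v_rel = (-1, -12),  |v_rel|² = 145;  v_rel·d = (-1)·(8) + (-12)·(2) = -32
145·t² + 64·t + 32 = 0  ⇒  m = (-32)² − 145·32 = -3616
m = -3616 < 0,  v_rel·d = -32 < 0  ⇒  outside

inside=no margin=-3616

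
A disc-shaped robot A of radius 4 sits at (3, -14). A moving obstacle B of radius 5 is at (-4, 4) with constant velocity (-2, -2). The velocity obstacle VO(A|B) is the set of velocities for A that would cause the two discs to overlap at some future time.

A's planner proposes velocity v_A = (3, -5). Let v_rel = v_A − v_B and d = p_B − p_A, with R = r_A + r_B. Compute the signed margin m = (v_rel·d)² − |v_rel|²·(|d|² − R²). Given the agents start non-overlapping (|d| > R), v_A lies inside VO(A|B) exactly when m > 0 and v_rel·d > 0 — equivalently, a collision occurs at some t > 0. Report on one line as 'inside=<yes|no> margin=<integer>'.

d = (-7, 18),  |d|² = 373;  R = 4+5 = 9,  c = 373−9² = 292
v_rel = (5, -3),  |v_rel|² = 34;  v_rel·d = (5)·(-7) + (-3)·(18) = -89
34·t² + 178·t + 292 = 0  ⇒  m = (-89)² − 34·292 = -2007
m = -2007 < 0,  v_rel·d = -89 < 0  ⇒  outside

inside=no margin=-2007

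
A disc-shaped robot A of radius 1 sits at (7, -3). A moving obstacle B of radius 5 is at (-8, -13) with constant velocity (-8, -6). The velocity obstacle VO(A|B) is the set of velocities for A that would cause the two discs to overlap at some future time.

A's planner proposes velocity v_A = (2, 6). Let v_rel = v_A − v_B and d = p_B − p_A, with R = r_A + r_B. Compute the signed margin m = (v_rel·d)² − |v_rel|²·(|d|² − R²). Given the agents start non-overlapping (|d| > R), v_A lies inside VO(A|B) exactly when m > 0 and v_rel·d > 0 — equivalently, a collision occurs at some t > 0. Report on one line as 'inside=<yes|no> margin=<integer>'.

d = (-15, -10),  |d|² = 325;  R = 1+5 = 6,  c = 325−6² = 289
v_rel = (10, 12),  |v_rel|² = 244;  v_rel·d = (10)·(-15) + (12)·(-10) = -270
244·t² + 540·t + 289 = 0  ⇒  m = (-270)² − 244·289 = 2384
m = 2384 > 0,  v_rel·d = -270 < 0  ⇒  outside

inside=no margin=2384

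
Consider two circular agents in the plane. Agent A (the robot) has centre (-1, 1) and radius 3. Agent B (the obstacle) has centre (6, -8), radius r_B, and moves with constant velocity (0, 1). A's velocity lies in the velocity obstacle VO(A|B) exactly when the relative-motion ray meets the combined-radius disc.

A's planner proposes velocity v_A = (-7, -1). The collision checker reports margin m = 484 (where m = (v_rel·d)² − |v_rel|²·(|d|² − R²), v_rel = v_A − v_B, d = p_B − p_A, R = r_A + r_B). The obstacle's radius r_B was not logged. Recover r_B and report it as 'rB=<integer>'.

m = 484
d = (7, -9);  v_rel = (-7, -2),  |v_rel|² = 53
v_rel×d = (-7)·(-9) − (-2)·(7) = 77
since m = R²·53 − 77²:  R² = (5929 + 484) / 53 = 121
R = √121 = 11  ⇒  r_B = 11 − 3 = 8

rB=8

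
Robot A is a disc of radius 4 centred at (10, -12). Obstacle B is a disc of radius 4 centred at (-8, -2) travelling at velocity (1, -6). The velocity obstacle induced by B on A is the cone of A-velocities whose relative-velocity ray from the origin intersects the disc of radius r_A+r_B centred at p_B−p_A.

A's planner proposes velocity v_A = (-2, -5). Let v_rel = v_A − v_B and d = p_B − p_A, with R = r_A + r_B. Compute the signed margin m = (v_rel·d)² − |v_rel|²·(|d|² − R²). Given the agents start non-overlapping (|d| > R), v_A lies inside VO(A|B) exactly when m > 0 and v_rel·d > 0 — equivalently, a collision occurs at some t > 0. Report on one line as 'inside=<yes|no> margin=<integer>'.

d = (-18, 10),  |d|² = 424;  R = 4+4 = 8,  c = 424−8² = 360
v_rel = (-3, 1),  |v_rel|² = 10;  v_rel·d = (-3)·(-18) + (1)·(10) = 64
10·t² − 128·t + 360 = 0  ⇒  m = 64² − 10·360 = 496
m = 496 > 0,  v_rel·d = 64 > 0  ⇒  inside

inside=yes margin=496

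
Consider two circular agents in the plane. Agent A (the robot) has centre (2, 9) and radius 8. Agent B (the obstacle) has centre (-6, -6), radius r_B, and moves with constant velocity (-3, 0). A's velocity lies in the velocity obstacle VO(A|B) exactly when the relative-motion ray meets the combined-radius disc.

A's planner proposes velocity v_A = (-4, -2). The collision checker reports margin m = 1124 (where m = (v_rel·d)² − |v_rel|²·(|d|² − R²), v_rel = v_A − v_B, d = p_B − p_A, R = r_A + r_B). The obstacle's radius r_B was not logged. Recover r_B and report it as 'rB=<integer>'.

m = 1124
d = (-8, -15);  v_rel = (-1, -2),  |v_rel|² = 5
v_rel×d = (-1)·(-15) − (-2)·(-8) = -1
since m = R²·5 − (-1)²:  R² = (1 + 1124) / 5 = 225
R = √225 = 15  ⇒  r_B = 15 − 8 = 7

rB=7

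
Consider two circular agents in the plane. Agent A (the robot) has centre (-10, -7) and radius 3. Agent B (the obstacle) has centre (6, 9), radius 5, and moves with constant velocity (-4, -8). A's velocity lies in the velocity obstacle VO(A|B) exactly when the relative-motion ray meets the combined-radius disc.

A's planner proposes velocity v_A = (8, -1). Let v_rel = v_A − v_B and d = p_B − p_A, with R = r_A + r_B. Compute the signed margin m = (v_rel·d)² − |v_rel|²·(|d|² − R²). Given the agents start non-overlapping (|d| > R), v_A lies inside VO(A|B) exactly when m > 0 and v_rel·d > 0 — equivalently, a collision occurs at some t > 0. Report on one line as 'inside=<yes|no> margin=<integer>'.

d = (16, 16),  |d|² = 512;  R = 3+5 = 8,  c = 512−8² = 448
v_rel = (12, 7),  |v_rel|² = 193;  v_rel·d = (12)·(16) + (7)·(16) = 304
193·t² − 608·t + 448 = 0  ⇒  m = 304² − 193·448 = 5952
m = 5952 > 0,  v_rel·d = 304 > 0  ⇒  inside

inside=yes margin=5952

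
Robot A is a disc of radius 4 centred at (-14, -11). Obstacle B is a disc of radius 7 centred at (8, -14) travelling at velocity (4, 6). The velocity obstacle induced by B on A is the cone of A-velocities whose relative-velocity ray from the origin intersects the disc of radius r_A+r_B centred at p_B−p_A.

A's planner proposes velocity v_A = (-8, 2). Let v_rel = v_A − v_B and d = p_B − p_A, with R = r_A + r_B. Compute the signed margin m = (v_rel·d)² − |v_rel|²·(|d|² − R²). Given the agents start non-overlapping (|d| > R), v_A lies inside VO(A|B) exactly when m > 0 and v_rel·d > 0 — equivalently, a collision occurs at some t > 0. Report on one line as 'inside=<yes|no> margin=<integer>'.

d = (22, -3),  |d|² = 493;  R = 4+7 = 11,  c = 493−11² = 372
v_rel = (-12, -4),  |v_rel|² = 160;  v_rel·d = (-12)·(22) + (-4)·(-3) = -252
160·t² + 504·t + 372 = 0  ⇒  m = (-252)² − 160·372 = 3984
m = 3984 > 0,  v_rel·d = -252 < 0  ⇒  outside

inside=no margin=3984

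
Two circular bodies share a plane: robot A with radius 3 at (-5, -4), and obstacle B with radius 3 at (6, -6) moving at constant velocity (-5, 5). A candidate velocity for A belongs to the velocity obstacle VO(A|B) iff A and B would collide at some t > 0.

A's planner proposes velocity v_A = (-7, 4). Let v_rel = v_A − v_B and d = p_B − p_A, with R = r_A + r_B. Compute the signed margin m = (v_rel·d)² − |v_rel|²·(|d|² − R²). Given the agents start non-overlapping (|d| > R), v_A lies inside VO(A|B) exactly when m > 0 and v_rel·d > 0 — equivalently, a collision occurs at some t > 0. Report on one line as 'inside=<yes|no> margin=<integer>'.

d = (11, -2),  |d|² = 125;  R = 3+3 = 6,  c = 125−6² = 89
v_rel = (-2, -1),  |v_rel|² = 5;  v_rel·d = (-2)·(11) + (-1)·(-2) = -20
5·t² + 40·t + 89 = 0  ⇒  m = (-20)² − 5·89 = -45
m = -45 < 0,  v_rel·d = -20 < 0  ⇒  outside

inside=no margin=-45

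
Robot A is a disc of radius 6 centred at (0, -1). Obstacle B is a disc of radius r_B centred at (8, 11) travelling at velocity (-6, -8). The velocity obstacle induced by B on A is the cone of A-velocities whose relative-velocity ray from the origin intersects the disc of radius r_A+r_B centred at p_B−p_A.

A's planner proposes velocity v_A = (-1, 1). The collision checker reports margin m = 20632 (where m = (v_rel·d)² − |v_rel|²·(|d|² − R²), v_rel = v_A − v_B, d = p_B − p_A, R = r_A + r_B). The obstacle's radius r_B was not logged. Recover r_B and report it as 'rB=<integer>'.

m = 20632
d = (8, 12);  v_rel = (5, 9),  |v_rel|² = 106
v_rel×d = (5)·(12) − (9)·(8) = -12
since m = R²·106 − (-12)²:  R² = (144 + 20632) / 106 = 196
R = √196 = 14  ⇒  r_B = 14 − 6 = 8

rB=8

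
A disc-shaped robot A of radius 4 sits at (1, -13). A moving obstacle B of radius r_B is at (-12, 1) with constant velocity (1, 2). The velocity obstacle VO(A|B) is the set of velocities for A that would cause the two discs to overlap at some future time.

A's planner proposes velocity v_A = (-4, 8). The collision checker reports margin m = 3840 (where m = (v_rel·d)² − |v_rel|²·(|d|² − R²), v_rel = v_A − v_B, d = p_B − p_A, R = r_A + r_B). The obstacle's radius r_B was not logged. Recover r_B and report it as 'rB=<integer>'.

m = 3840
d = (-13, 14);  v_rel = (-5, 6),  |v_rel|² = 61
v_rel×d = (-5)·(14) − (6)·(-13) = 8
since m = R²·61 − 8²:  R² = (64 + 3840) / 61 = 64
R = √64 = 8  ⇒  r_B = 8 − 4 = 4

rB=4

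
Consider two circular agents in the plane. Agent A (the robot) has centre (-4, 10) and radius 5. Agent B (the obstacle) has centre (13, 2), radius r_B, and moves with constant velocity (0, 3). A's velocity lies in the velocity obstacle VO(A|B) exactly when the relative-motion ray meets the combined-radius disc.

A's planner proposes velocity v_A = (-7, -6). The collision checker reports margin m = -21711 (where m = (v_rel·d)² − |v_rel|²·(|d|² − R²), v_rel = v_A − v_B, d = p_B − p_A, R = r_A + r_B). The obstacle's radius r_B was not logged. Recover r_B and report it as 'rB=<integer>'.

m = -21711
d = (17, -8);  v_rel = (-7, -9),  |v_rel|² = 130
v_rel×d = (-7)·(-8) − (-9)·(17) = 209
since m = R²·130 − 209²:  R² = (43681 + -21711) / 130 = 169
R = √169 = 13  ⇒  r_B = 13 − 5 = 8

rB=8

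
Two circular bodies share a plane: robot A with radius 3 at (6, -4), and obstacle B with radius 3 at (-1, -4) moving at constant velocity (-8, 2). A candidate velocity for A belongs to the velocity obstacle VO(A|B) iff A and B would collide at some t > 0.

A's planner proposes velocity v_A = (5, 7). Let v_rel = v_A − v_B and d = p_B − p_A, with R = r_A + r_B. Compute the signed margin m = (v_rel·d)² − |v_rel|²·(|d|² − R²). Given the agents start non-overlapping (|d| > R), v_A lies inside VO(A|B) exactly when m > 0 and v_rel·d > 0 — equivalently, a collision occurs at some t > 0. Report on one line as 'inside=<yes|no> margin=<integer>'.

d = (-7, 0),  |d|² = 49;  R = 3+3 = 6,  c = 49−6² = 13
v_rel = (13, 5),  |v_rel|² = 194;  v_rel·d = (13)·(-7) + (5)·(0) = -91
194·t² + 182·t + 13 = 0  ⇒  m = (-91)² − 194·13 = 5759
m = 5759 > 0,  v_rel·d = -91 < 0  ⇒  outside

inside=no margin=5759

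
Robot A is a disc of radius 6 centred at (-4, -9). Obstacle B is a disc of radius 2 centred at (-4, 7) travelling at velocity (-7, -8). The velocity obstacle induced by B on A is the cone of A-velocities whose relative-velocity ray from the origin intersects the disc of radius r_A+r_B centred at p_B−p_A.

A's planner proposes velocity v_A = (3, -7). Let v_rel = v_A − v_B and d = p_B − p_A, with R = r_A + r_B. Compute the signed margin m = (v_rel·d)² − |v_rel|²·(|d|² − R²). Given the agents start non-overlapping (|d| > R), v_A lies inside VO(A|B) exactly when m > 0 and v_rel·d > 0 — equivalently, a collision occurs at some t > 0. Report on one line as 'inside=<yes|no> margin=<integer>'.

d = (0, 16),  |d|² = 256;  R = 6+2 = 8,  c = 256−8² = 192
v_rel = (10, 1),  |v_rel|² = 101;  v_rel·d = (10)·(0) + (1)·(16) = 16
101·t² − 32·t + 192 = 0  ⇒  m = 16² − 101·192 = -19136
m = -19136 < 0,  v_rel·d = 16 > 0  ⇒  outside

inside=no margin=-19136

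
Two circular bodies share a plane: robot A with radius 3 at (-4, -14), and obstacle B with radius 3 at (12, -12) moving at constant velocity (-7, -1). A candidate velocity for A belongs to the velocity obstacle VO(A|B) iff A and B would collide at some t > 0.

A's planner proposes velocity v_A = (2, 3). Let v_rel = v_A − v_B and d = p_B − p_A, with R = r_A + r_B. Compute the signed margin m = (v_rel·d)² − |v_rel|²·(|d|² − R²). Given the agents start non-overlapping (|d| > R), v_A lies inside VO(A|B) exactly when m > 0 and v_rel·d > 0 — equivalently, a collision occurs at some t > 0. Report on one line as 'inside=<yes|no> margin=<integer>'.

d = (16, 2),  |d|² = 260;  R = 3+3 = 6,  c = 260−6² = 224
v_rel = (9, 4),  |v_rel|² = 97;  v_rel·d = (9)·(16) + (4)·(2) = 152
97·t² − 304·t + 224 = 0  ⇒  m = 152² − 97·224 = 1376
m = 1376 > 0,  v_rel·d = 152 > 0  ⇒  inside

inside=yes margin=1376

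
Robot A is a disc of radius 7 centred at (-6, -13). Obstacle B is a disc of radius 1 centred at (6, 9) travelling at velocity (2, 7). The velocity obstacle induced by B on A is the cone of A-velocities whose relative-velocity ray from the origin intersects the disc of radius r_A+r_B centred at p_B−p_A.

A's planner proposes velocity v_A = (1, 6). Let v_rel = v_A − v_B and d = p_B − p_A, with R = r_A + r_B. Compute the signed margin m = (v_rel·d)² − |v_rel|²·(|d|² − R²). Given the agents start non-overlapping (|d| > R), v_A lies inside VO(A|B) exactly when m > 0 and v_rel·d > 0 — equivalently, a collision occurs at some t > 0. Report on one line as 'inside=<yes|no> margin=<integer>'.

d = (12, 22),  |d|² = 628;  R = 7+1 = 8,  c = 628−8² = 564
v_rel = (-1, -1),  |v_rel|² = 2;  v_rel·d = (-1)·(12) + (-1)·(22) = -34
2·t² + 68·t + 564 = 0  ⇒  m = (-34)² − 2·564 = 28
m = 28 > 0,  v_rel·d = -34 < 0  ⇒  outside

inside=no margin=28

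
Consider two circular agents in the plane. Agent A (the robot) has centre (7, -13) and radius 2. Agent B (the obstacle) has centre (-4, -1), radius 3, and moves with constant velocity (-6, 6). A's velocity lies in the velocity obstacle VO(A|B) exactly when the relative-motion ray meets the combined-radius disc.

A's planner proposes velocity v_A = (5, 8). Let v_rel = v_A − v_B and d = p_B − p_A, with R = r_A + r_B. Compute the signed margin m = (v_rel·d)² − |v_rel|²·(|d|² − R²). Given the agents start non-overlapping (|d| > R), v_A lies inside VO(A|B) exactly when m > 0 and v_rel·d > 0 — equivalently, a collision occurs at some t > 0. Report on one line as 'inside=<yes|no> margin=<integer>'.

d = (-11, 12),  |d|² = 265;  R = 2+3 = 5,  c = 265−5² = 240
v_rel = (11, 2),  |v_rel|² = 125;  v_rel·d = (11)·(-11) + (2)·(12) = -97
125·t² + 194·t + 240 = 0  ⇒  m = (-97)² − 125·240 = -20591
m = -20591 < 0,  v_rel·d = -97 < 0  ⇒  outside

inside=no margin=-20591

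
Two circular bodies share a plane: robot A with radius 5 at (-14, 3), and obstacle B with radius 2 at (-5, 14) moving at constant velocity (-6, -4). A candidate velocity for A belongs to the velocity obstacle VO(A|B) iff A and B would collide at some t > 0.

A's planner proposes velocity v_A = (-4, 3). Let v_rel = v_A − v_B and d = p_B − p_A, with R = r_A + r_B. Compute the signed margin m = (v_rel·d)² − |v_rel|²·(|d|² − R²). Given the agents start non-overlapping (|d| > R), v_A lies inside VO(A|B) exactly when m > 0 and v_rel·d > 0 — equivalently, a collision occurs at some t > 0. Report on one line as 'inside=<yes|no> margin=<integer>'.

d = (9, 11),  |d|² = 202;  R = 5+2 = 7,  c = 202−7² = 153
v_rel = (2, 7),  |v_rel|² = 53;  v_rel·d = (2)·(9) + (7)·(11) = 95
53·t² − 190·t + 153 = 0  ⇒  m = 95² − 53·153 = 916
m = 916 > 0,  v_rel·d = 95 > 0  ⇒  inside

inside=yes margin=916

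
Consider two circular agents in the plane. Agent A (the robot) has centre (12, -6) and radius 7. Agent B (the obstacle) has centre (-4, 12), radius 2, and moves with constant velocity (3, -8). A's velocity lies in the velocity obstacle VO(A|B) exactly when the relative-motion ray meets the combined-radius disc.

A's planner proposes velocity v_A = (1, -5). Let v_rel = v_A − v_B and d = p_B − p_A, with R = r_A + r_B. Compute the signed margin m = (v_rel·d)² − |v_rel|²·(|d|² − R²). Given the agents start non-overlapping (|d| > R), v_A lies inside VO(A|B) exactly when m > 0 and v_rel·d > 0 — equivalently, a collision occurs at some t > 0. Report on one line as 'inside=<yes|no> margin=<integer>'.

d = (-16, 18),  |d|² = 580;  R = 7+2 = 9,  c = 580−9² = 499
v_rel = (-2, 3),  |v_rel|² = 13;  v_rel·d = (-2)·(-16) + (3)·(18) = 86
13·t² − 172·t + 499 = 0  ⇒  m = 86² − 13·499 = 909
m = 909 > 0,  v_rel·d = 86 > 0  ⇒  inside

inside=yes margin=909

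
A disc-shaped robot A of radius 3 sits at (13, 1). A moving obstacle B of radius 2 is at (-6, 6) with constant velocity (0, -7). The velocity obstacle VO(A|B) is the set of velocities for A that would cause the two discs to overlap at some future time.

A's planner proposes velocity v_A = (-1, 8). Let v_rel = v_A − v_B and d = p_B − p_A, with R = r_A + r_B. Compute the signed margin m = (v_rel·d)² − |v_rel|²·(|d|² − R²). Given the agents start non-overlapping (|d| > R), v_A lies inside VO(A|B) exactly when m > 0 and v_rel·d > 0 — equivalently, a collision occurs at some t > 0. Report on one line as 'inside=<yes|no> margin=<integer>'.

d = (-19, 5),  |d|² = 386;  R = 3+2 = 5,  c = 386−5² = 361
v_rel = (-1, 15),  |v_rel|² = 226;  v_rel·d = (-1)·(-19) + (15)·(5) = 94
226·t² − 188·t + 361 = 0  ⇒  m = 94² − 226·361 = -72750
m = -72750 < 0,  v_rel·d = 94 > 0  ⇒  outside

inside=no margin=-72750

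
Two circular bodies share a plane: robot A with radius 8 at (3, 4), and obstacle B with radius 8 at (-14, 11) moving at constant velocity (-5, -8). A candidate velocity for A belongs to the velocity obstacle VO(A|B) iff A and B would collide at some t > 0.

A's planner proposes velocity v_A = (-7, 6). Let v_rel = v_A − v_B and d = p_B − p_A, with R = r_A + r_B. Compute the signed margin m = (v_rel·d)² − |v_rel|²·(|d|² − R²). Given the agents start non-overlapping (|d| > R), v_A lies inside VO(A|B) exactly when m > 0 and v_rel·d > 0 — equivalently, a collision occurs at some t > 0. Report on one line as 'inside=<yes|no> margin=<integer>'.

d = (-17, 7),  |d|² = 338;  R = 8+8 = 16,  c = 338−16² = 82
v_rel = (-2, 14),  |v_rel|² = 200;  v_rel·d = (-2)·(-17) + (14)·(7) = 132
200·t² − 264·t + 82 = 0  ⇒  m = 132² − 200·82 = 1024
m = 1024 > 0,  v_rel·d = 132 > 0  ⇒  inside

inside=yes margin=1024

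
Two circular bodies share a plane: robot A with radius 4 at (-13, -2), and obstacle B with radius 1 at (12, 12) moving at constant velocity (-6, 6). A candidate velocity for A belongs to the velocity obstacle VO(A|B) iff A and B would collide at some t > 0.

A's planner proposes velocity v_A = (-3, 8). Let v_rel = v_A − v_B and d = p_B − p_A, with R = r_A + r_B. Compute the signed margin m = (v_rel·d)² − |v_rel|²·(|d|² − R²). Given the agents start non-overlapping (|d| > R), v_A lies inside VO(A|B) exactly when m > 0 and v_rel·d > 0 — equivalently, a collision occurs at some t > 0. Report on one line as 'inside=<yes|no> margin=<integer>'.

d = (25, 14),  |d|² = 821;  R = 4+1 = 5,  c = 821−5² = 796
v_rel = (3, 2),  |v_rel|² = 13;  v_rel·d = (3)·(25) + (2)·(14) = 103
13·t² − 206·t + 796 = 0  ⇒  m = 103² − 13·796 = 261
m = 261 > 0,  v_rel·d = 103 > 0  ⇒  inside

inside=yes margin=261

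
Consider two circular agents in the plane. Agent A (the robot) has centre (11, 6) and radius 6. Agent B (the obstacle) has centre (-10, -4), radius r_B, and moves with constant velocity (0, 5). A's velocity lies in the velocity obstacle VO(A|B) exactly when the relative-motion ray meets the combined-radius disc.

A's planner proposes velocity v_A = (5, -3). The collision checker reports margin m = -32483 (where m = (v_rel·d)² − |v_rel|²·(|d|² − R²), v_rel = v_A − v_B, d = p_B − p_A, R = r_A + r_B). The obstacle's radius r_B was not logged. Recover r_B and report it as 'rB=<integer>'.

m = -32483
d = (-21, -10);  v_rel = (5, -8),  |v_rel|² = 89
v_rel×d = (5)·(-10) − (-8)·(-21) = -218
since m = R²·89 − (-218)²:  R² = (47524 + -32483) / 89 = 169
R = √169 = 13  ⇒  r_B = 13 − 6 = 7

rB=7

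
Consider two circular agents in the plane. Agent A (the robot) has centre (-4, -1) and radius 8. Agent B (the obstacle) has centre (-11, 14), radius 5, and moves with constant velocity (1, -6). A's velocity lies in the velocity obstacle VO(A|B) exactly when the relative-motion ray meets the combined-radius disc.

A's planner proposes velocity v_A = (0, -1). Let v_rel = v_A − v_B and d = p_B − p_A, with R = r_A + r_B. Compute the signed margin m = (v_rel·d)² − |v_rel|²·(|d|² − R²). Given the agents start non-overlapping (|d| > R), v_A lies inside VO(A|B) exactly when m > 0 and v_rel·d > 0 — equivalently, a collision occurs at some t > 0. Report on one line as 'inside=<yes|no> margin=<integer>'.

d = (-7, 15),  |d|² = 274;  R = 8+5 = 13,  c = 274−13² = 105
v_rel = (-1, 5),  |v_rel|² = 26;  v_rel·d = (-1)·(-7) + (5)·(15) = 82
26·t² − 164·t + 105 = 0  ⇒  m = 82² − 26·105 = 3994
m = 3994 > 0,  v_rel·d = 82 > 0  ⇒  inside

inside=yes margin=3994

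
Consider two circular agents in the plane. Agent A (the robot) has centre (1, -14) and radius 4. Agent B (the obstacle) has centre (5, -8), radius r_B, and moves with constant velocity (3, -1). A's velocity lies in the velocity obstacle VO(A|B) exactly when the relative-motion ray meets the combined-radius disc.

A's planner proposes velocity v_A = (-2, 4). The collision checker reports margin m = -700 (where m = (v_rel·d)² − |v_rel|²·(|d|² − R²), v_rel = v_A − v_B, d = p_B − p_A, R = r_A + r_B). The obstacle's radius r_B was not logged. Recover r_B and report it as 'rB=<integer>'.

m = -700
d = (4, 6);  v_rel = (-5, 5),  |v_rel|² = 50
v_rel×d = (-5)·(6) − (5)·(4) = -50
since m = R²·50 − (-50)²:  R² = (2500 + -700) / 50 = 36
R = √36 = 6  ⇒  r_B = 6 − 4 = 2

rB=2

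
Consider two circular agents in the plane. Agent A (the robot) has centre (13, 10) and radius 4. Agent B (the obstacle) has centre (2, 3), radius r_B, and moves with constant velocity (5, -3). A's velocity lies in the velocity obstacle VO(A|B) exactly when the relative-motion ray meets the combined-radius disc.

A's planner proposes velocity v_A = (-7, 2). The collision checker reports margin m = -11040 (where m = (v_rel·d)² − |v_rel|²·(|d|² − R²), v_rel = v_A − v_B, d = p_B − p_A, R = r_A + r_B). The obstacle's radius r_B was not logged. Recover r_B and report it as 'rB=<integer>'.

m = -11040
d = (-11, -7);  v_rel = (-12, 5),  |v_rel|² = 169
v_rel×d = (-12)·(-7) − (5)·(-11) = 139
since m = R²·169 − 139²:  R² = (19321 + -11040) / 169 = 49
R = √49 = 7  ⇒  r_B = 7 − 4 = 3

rB=3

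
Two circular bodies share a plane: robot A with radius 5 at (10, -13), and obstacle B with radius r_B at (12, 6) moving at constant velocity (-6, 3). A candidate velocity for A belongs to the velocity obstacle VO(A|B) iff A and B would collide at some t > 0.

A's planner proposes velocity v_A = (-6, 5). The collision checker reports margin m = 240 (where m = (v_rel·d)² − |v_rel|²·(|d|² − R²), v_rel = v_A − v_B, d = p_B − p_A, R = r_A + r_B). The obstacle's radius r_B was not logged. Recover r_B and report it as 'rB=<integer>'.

m = 240
d = (2, 19);  v_rel = (0, 2),  |v_rel|² = 4
v_rel×d = (0)·(19) − (2)·(2) = -4
since m = R²·4 − (-4)²:  R² = (16 + 240) / 4 = 64
R = √64 = 8  ⇒  r_B = 8 − 5 = 3

rB=3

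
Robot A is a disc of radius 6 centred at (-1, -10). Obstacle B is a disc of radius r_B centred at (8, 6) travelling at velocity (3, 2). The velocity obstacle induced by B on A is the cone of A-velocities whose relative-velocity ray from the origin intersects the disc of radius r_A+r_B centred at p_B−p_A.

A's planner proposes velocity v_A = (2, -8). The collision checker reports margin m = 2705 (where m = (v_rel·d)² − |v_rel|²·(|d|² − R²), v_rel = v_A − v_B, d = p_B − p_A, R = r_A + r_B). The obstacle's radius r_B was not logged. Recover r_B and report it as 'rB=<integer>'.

m = 2705
d = (9, 16);  v_rel = (-1, -10),  |v_rel|² = 101
v_rel×d = (-1)·(16) − (-10)·(9) = 74
since m = R²·101 − 74²:  R² = (5476 + 2705) / 101 = 81
R = √81 = 9  ⇒  r_B = 9 − 6 = 3

rB=3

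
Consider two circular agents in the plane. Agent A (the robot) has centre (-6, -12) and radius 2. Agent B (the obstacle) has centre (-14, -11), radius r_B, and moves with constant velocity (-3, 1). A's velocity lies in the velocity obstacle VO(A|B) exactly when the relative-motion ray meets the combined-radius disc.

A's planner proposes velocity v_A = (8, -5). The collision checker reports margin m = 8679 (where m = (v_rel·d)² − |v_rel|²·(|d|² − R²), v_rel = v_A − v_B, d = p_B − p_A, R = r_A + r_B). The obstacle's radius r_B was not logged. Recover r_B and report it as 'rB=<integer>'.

m = 8679
d = (-8, 1);  v_rel = (11, -6),  |v_rel|² = 157
v_rel×d = (11)·(1) − (-6)·(-8) = -37
since m = R²·157 − (-37)²:  R² = (1369 + 8679) / 157 = 64
R = √64 = 8  ⇒  r_B = 8 − 2 = 6

rB=6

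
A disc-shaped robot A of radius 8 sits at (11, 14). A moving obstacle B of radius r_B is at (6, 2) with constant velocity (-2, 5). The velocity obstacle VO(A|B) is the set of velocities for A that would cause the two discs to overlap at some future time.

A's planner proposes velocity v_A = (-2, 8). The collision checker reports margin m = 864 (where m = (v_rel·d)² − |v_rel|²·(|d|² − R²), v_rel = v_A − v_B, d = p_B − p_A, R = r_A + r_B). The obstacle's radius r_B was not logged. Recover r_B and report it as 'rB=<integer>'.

m = 864
d = (-5, -12);  v_rel = (0, 3),  |v_rel|² = 9
v_rel×d = (0)·(-12) − (3)·(-5) = 15
since m = R²·9 − 15²:  R² = (225 + 864) / 9 = 121
R = √121 = 11  ⇒  r_B = 11 − 8 = 3

rB=3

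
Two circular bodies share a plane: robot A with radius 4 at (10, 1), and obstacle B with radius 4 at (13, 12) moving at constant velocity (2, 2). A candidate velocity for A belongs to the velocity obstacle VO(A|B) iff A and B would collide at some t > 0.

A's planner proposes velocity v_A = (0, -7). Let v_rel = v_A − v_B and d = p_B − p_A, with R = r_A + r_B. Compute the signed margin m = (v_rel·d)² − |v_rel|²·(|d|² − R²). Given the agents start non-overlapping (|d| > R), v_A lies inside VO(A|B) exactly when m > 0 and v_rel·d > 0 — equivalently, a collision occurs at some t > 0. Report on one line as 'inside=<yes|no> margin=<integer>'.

d = (3, 11),  |d|² = 130;  R = 4+4 = 8,  c = 130−8² = 66
v_rel = (-2, -9),  |v_rel|² = 85;  v_rel·d = (-2)·(3) + (-9)·(11) = -105
85·t² + 210·t + 66 = 0  ⇒  m = (-105)² − 85·66 = 5415
m = 5415 > 0,  v_rel·d = -105 < 0  ⇒  outside

inside=no margin=5415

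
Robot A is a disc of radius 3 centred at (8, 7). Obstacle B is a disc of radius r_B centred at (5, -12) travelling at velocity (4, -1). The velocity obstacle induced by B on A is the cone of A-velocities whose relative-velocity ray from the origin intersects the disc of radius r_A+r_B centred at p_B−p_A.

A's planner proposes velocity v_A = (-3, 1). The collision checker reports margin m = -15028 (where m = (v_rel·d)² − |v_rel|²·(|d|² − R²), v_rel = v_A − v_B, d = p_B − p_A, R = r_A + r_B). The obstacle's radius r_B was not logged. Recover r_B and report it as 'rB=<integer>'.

m = -15028
d = (-3, -19);  v_rel = (-7, 2),  |v_rel|² = 53
v_rel×d = (-7)·(-19) − (2)·(-3) = 139
since m = R²·53 − 139²:  R² = (19321 + -15028) / 53 = 81
R = √81 = 9  ⇒  r_B = 9 − 3 = 6

rB=6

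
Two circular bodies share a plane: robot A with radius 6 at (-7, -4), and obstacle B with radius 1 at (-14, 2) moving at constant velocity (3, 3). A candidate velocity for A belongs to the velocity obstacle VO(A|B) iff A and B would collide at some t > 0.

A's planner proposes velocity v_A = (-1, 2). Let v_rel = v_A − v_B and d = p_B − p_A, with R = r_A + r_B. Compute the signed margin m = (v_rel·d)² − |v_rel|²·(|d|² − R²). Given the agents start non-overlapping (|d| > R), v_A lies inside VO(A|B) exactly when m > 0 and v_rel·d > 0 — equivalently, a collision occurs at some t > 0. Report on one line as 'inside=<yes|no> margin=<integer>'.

d = (-7, 6),  |d|² = 85;  R = 6+1 = 7,  c = 85−7² = 36
v_rel = (-4, -1),  |v_rel|² = 17;  v_rel·d = (-4)·(-7) + (-1)·(6) = 22
17·t² − 44·t + 36 = 0  ⇒  m = 22² − 17·36 = -128
m = -128 < 0,  v_rel·d = 22 > 0  ⇒  outside

inside=no margin=-128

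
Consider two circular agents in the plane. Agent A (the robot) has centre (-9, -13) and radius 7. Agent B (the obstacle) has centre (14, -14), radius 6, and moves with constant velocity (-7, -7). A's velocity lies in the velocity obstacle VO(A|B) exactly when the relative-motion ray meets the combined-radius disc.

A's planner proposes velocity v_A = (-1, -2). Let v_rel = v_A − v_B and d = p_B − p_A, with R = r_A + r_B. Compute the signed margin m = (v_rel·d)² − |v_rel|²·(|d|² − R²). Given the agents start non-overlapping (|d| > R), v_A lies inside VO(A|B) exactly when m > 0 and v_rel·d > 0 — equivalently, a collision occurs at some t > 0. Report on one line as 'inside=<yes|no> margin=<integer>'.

d = (23, -1),  |d|² = 530;  R = 7+6 = 13,  c = 530−13² = 361
v_rel = (6, 5),  |v_rel|² = 61;  v_rel·d = (6)·(23) + (5)·(-1) = 133
61·t² − 266·t + 361 = 0  ⇒  m = 133² − 61·361 = -4332
m = -4332 < 0,  v_rel·d = 133 > 0  ⇒  outside

inside=no margin=-4332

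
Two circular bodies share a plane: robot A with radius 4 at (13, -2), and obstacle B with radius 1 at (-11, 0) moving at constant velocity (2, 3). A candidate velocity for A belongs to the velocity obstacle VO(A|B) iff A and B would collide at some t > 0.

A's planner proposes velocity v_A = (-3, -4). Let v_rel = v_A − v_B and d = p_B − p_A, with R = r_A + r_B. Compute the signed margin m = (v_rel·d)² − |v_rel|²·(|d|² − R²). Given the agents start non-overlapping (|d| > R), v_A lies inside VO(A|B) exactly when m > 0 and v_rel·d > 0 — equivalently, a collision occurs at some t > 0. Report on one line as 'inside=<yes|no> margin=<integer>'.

d = (-24, 2),  |d|² = 580;  R = 4+1 = 5,  c = 580−5² = 555
v_rel = (-5, -7),  |v_rel|² = 74;  v_rel·d = (-5)·(-24) + (-7)·(2) = 106
74·t² − 212·t + 555 = 0  ⇒  m = 106² − 74·555 = -29834
m = -29834 < 0,  v_rel·d = 106 > 0  ⇒  outside

inside=no margin=-29834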